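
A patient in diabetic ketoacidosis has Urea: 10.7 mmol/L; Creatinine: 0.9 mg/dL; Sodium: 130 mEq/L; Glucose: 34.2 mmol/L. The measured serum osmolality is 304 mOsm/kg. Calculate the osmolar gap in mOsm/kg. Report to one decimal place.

Calculated osmolality = 2·Na + glucose + urea
= 2·130 + 34.2 + 10.7
= 260 + 34.20 + 10.70
= 304.9 mOsm/kg ≈ 304.9 mOsm/kg
Osmolar gap = measured − calculated = 304 − 304.9 = -0.9 mOsm/kg

-0.9 mOsm/kg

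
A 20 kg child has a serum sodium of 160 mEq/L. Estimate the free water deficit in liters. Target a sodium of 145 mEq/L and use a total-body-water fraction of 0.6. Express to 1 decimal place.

1.2 L

TBW = 0.6 · 20 = 12 L
Free water deficit = TBW · (Na/145 − 1)
= 12 · (160/145 − 1)
= 12 · 0.1034
= 1.24 L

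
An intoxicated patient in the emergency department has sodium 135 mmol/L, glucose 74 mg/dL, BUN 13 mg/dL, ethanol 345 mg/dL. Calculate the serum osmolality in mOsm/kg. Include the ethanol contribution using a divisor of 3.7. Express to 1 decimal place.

Calculated osmolality = 2·Na + glucose/18 + BUN/2.8 + ethanol/3.7
= 2·135 + 74/18 + 13/2.8 + 345/3.7
= 270 + 4.11 + 4.64 + 93.24
= 371.99 mOsm/kg

372.0 mOsm/kg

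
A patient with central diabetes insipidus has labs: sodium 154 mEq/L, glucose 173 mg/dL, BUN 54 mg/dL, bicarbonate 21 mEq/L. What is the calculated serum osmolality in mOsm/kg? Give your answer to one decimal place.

336.9 mOsm/kg

Calculated osmolality = 2·Na + glucose/18 + BUN/2.8
= 2·154 + 173/18 + 54/2.8
= 308 + 9.61 + 19.29
= 336.9 mOsm/kg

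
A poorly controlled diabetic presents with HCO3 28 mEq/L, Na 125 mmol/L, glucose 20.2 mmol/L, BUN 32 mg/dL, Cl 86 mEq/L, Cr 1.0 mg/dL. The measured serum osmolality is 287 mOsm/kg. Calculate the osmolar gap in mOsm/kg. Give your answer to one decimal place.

5.4 mOsm/kg

Calculated osmolality = 2·Na + glucose + BUN/2.8
= 2·125 + 20.2 + 32/2.8
= 250 + 20.20 + 11.43
= 281.63 mOsm/kg ≈ 281.6 mOsm/kg
Osmolar gap = measured − calculated = 287 − 281.6 = 5.4 mOsm/kg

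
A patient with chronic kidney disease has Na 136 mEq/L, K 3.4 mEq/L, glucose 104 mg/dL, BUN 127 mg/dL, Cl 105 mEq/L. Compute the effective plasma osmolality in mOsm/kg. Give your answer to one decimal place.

Effective osmolality excludes urea (freely permeant across cell membranes):
2·Na + glucose/18
= 2·136 + 104/18
= 272 + 5.78
= 277.78 mOsm/kg

277.8 mOsm/kg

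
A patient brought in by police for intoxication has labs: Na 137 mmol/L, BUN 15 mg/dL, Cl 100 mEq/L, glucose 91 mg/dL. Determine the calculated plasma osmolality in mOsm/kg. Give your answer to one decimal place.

Calculated osmolality = 2·Na + glucose/18 + BUN/2.8
= 2·137 + 91/18 + 15/2.8
= 274 + 5.06 + 5.36
= 284.42 mOsm/kg

284.4 mOsm/kg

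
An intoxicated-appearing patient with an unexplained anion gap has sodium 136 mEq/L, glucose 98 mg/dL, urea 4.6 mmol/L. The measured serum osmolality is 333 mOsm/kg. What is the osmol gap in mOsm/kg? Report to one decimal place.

51.0 mOsm/kg

Calculated osmolality = 2·Na + glucose/18 + urea
= 2·136 + 98/18 + 4.6
= 272 + 5.44 + 4.60
= 282.04 mOsm/kg ≈ 282.0 mOsm/kg
Osmolar gap = measured − calculated = 333 − 282.0 = 51.0 mOsm/kg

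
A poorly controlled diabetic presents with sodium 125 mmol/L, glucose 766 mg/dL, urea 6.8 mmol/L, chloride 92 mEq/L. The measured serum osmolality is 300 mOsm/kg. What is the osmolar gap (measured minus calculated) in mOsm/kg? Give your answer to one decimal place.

0.6 mOsm/kg

Calculated osmolality = 2·Na + glucose/18 + urea
= 2·125 + 766/18 + 6.8
= 250 + 42.56 + 6.80
= 299.36 mOsm/kg ≈ 299.4 mOsm/kg
Osmolar gap = measured − calculated = 300 − 299.4 = 0.6 mOsm/kg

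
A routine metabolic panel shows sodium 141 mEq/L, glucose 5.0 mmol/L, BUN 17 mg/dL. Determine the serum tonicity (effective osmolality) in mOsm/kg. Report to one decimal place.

287.0 mOsm/kg

Effective osmolality excludes urea (freely permeant across cell membranes):
2·Na + glucose
= 2·141 + 5
= 282 + 5
= 287 mOsm/kg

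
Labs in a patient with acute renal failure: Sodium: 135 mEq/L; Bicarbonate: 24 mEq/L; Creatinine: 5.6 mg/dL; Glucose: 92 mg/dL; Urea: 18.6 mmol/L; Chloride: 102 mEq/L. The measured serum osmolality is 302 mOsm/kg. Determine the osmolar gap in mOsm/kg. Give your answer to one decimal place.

8.3 mOsm/kg

Calculated osmolality = 2·Na + glucose/18 + urea
= 2·135 + 92/18 + 18.6
= 270 + 5.11 + 18.60
= 293.71 mOsm/kg ≈ 293.7 mOsm/kg
Osmolar gap = measured − calculated = 302 − 293.7 = 8.3 mOsm/kg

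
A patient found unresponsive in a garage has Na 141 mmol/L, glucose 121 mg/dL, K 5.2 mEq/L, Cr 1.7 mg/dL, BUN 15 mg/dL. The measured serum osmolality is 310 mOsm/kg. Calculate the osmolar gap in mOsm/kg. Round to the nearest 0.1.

15.9 mOsm/kg

Calculated osmolality = 2·Na + glucose/18 + BUN/2.8
= 2·141 + 121/18 + 15/2.8
= 282 + 6.72 + 5.36
= 294.08 mOsm/kg ≈ 294.1 mOsm/kg
Osmolar gap = measured − calculated = 310 − 294.1 = 15.9 mOsm/kg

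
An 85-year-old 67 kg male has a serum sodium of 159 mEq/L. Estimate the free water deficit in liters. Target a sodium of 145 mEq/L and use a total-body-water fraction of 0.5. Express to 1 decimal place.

TBW = 0.5 · 67 = 33.5 L
Free water deficit = TBW · (Na/145 − 1)
= 33.5 · (159/145 − 1)
= 33.5 · 0.0966
= 3.24 L

3.2 L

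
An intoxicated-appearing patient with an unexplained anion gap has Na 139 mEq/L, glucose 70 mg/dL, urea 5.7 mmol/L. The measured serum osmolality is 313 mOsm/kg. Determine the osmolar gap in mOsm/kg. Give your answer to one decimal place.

25.4 mOsm/kg

Calculated osmolality = 2·Na + glucose/18 + urea
= 2·139 + 70/18 + 5.7
= 278 + 3.89 + 5.70
= 287.59 mOsm/kg ≈ 287.6 mOsm/kg
Osmolar gap = measured − calculated = 313 − 287.6 = 25.4 mOsm/kg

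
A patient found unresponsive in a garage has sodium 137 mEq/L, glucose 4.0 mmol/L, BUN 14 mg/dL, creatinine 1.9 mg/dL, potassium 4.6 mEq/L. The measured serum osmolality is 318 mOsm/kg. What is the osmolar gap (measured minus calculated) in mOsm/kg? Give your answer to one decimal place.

Calculated osmolality = 2·Na + glucose + BUN/2.8
= 2·137 + 4 + 14/2.8
= 274 + 4 + 5
= 283 mOsm/kg ≈ 283.0 mOsm/kg
Osmolar gap = measured − calculated = 318 − 283.0 = 35.0 mOsm/kg

35.0 mOsm/kg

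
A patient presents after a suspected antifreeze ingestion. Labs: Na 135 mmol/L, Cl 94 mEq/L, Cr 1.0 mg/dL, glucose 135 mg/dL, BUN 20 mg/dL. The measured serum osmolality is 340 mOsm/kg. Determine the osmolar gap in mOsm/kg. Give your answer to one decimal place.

55.4 mOsm/kg

Calculated osmolality = 2·Na + glucose/18 + BUN/2.8
= 2·135 + 135/18 + 20/2.8
= 270 + 7.50 + 7.14
= 284.64 mOsm/kg ≈ 284.6 mOsm/kg
Osmolar gap = measured − calculated = 340 − 284.6 = 55.4 mOsm/kg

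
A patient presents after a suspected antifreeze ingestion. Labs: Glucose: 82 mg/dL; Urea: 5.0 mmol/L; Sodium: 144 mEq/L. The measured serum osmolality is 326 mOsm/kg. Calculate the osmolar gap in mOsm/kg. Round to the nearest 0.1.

28.4 mOsm/kg

Calculated osmolality = 2·Na + glucose/18 + urea
= 2·144 + 82/18 + 5
= 288 + 4.56 + 5
= 297.56 mOsm/kg ≈ 297.6 mOsm/kg
Osmolar gap = measured − calculated = 326 − 297.6 = 28.4 mOsm/kg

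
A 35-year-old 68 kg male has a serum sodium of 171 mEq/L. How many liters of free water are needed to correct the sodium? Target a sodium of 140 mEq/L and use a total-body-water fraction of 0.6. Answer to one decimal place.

9.0 L

TBW = 0.6 · 68 = 40.8 L
Free water deficit = TBW · (Na/140 − 1)
= 40.8 · (171/140 − 1)
= 40.8 · 0.2214
= 9.03 L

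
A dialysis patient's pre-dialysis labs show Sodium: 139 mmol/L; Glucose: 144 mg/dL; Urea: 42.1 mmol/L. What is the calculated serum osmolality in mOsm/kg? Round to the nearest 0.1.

328.1 mOsm/kg

Calculated osmolality = 2·Na + glucose/18 + urea
= 2·139 + 144/18 + 42.1
= 278 + 8 + 42.10
= 328.1 mOsm/kg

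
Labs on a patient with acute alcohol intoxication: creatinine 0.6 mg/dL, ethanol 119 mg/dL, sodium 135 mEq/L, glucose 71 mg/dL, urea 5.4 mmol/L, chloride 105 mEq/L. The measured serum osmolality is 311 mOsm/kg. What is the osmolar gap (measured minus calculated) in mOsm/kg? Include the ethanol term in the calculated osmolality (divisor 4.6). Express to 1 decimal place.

Calculated osmolality = 2·Na + glucose/18 + urea + ethanol/4.6
= 2·135 + 71/18 + 5.4 + 119/4.6
= 270 + 3.94 + 5.40 + 25.87
= 305.21 mOsm/kg ≈ 305.2 mOsm/kg
Osmolar gap = measured − calculated = 311 − 305.2 = 5.8 mOsm/kg

5.8 mOsm/kg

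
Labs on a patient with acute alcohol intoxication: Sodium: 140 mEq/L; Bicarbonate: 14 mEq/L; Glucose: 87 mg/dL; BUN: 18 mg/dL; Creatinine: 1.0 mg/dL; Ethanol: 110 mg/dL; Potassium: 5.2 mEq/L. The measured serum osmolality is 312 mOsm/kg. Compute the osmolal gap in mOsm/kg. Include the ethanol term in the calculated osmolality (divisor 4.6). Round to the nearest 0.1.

Calculated osmolality = 2·Na + glucose/18 + BUN/2.8 + ethanol/4.6
= 2·140 + 87/18 + 18/2.8 + 110/4.6
= 280 + 4.83 + 6.43 + 23.91
= 315.17 mOsm/kg ≈ 315.2 mOsm/kg
Osmolar gap = measured − calculated = 312 − 315.2 = -3.2 mOsm/kg

-3.2 mOsm/kg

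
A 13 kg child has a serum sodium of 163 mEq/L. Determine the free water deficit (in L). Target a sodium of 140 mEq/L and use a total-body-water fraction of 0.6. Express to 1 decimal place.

1.3 L

TBW = 0.6 · 13 = 7.8 L
Free water deficit = TBW · (Na/140 − 1)
= 7.8 · (163/140 − 1)
= 7.8 · 0.1643
= 1.28 L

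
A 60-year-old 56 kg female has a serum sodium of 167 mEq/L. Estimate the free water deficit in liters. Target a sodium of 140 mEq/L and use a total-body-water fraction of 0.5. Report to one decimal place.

5.4 L

TBW = 0.5 · 56 = 28 L
Free water deficit = TBW · (Na/140 − 1)
= 28 · (167/140 − 1)
= 28 · 0.1929
= 5.4 L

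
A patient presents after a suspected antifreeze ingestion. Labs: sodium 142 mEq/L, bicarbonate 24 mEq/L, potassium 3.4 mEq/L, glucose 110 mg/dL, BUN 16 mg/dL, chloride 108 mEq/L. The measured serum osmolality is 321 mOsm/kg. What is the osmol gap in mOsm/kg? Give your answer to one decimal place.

25.2 mOsm/kg

Calculated osmolality = 2·Na + glucose/18 + BUN/2.8
= 2·142 + 110/18 + 16/2.8
= 284 + 6.11 + 5.71
= 295.82 mOsm/kg ≈ 295.8 mOsm/kg
Osmolar gap = measured − calculated = 321 − 295.8 = 25.2 mOsm/kg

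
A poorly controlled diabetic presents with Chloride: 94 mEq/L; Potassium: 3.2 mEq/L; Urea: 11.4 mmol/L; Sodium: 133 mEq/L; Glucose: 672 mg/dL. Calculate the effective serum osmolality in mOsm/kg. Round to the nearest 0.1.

303.3 mOsm/kg

Effective osmolality excludes urea (freely permeant across cell membranes):
2·Na + glucose/18
= 2·133 + 672/18
= 266 + 37.33
= 303.33 mOsm/kg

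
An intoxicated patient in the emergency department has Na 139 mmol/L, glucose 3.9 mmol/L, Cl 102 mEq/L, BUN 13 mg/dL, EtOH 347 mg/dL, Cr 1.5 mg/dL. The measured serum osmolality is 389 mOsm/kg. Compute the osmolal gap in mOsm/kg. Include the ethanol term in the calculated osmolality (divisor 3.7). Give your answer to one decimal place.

Calculated osmolality = 2·Na + glucose + BUN/2.8 + ethanol/3.7
= 2·139 + 3.9 + 13/2.8 + 347/3.7
= 278 + 3.90 + 4.64 + 93.78
= 380.32 mOsm/kg ≈ 380.3 mOsm/kg
Osmolar gap = measured − calculated = 389 − 380.3 = 8.7 mOsm/kg

8.7 mOsm/kg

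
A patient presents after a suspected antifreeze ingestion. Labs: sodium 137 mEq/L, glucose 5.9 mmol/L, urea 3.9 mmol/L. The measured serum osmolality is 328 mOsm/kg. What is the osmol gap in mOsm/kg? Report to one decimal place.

Calculated osmolality = 2·Na + glucose + urea
= 2·137 + 5.9 + 3.9
= 274 + 5.90 + 3.90
= 283.8 mOsm/kg ≈ 283.8 mOsm/kg
Osmolar gap = measured − calculated = 328 − 283.8 = 44.2 mOsm/kg

44.2 mOsm/kg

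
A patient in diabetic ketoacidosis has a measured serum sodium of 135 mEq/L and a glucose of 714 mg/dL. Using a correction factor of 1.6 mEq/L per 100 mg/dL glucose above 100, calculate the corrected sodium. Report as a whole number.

145 mEq/L

Corrected Na = measured Na + 1.6 · (glucose − 100)/100
= 135 + 1.6 · (714 − 100)/100
= 135 + 9.8
= 144.8 mEq/L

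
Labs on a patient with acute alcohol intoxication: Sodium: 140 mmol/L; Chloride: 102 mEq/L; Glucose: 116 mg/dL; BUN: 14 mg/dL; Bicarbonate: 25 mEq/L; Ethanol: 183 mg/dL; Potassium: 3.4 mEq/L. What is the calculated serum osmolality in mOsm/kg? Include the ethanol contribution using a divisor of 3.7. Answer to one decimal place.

Calculated osmolality = 2·Na + glucose/18 + BUN/2.8 + ethanol/3.7
= 2·140 + 116/18 + 14/2.8 + 183/3.7
= 280 + 6.44 + 5 + 49.46
= 340.9 mOsm/kg

340.9 mOsm/kg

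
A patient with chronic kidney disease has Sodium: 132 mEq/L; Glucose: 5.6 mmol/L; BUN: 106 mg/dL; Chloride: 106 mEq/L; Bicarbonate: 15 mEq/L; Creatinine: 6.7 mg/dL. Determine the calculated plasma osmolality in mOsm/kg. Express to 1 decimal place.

Calculated osmolality = 2·Na + glucose + BUN/2.8
= 2·132 + 5.6 + 106/2.8
= 264 + 5.60 + 37.86
= 307.46 mOsm/kg

307.5 mOsm/kg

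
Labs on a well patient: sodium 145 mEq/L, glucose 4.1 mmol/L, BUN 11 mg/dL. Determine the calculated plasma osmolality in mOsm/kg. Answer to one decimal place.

298.0 mOsm/kg

Calculated osmolality = 2·Na + glucose + BUN/2.8
= 2·145 + 4.1 + 11/2.8
= 290 + 4.10 + 3.93
= 298.03 mOsm/kg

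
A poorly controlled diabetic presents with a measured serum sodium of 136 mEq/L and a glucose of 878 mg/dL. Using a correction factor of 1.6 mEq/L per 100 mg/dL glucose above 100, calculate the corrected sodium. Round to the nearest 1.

Corrected Na = measured Na + 1.6 · (glucose − 100)/100
= 136 + 1.6 · (878 − 100)/100
= 136 + 12.4
= 148.4 mEq/L

148 mEq/L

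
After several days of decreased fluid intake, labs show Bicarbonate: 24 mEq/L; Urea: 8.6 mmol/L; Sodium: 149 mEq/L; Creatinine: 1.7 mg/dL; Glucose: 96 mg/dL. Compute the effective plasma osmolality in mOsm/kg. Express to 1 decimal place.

Effective osmolality excludes urea (freely permeant across cell membranes):
2·Na + glucose/18
= 2·149 + 96/18
= 298 + 5.33
= 303.33 mOsm/kg

303.3 mOsm/kg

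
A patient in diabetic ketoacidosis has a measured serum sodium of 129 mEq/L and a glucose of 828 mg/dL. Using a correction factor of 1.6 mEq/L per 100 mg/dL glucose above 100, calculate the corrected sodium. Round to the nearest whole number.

Corrected Na = measured Na + 1.6 · (glucose − 100)/100
= 129 + 1.6 · (828 − 100)/100
= 129 + 11.6
= 140.6 mEq/L

141 mEq/L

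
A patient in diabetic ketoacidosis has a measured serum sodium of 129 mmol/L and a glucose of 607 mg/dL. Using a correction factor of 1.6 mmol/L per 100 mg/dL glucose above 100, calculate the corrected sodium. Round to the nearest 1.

Corrected Na = measured Na + 1.6 · (glucose − 100)/100
= 129 + 1.6 · (607 − 100)/100
= 129 + 8.1
= 137.1 mmol/L

137 mmol/L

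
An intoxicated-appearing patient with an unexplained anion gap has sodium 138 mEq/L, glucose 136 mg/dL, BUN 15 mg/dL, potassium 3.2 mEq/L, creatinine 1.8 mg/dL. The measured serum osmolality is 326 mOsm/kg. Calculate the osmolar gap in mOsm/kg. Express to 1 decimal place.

Calculated osmolality = 2·Na + glucose/18 + BUN/2.8
= 2·138 + 136/18 + 15/2.8
= 276 + 7.56 + 5.36
= 288.92 mOsm/kg ≈ 288.9 mOsm/kg
Osmolar gap = measured − calculated = 326 − 288.9 = 37.1 mOsm/kg

37.1 mOsm/kg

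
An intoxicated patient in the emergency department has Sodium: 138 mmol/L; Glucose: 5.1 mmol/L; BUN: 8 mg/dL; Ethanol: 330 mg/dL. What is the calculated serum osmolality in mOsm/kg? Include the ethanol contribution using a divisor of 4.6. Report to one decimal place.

Calculated osmolality = 2·Na + glucose + BUN/2.8 + ethanol/4.6
= 2·138 + 5.1 + 8/2.8 + 330/4.6
= 276 + 5.10 + 2.86 + 71.74
= 355.7 mOsm/kg

355.7 mOsm/kg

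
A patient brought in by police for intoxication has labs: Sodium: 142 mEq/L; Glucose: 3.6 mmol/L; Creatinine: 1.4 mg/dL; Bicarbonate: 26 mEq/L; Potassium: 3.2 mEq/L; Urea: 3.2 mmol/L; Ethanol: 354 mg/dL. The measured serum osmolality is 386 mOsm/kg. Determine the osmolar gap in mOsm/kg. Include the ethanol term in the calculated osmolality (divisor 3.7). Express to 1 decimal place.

-0.5 mOsm/kg

Calculated osmolality = 2·Na + glucose + urea + ethanol/3.7
= 2·142 + 3.6 + 3.2 + 354/3.7
= 284 + 3.60 + 3.20 + 95.68
= 386.48 mOsm/kg ≈ 386.5 mOsm/kg
Osmolar gap = measured − calculated = 386 − 386.5 = -0.5 mOsm/kg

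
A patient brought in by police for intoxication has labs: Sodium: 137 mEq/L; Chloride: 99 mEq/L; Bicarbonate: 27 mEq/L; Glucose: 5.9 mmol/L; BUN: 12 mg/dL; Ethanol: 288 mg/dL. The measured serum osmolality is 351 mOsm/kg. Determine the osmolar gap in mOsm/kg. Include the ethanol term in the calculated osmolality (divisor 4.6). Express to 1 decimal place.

Calculated osmolality = 2·Na + glucose + BUN/2.8 + ethanol/4.6
= 2·137 + 5.9 + 12/2.8 + 288/4.6
= 274 + 5.90 + 4.29 + 62.61
= 346.8 mOsm/kg ≈ 346.8 mOsm/kg
Osmolar gap = measured − calculated = 351 − 346.8 = 4.2 mOsm/kg

4.2 mOsm/kg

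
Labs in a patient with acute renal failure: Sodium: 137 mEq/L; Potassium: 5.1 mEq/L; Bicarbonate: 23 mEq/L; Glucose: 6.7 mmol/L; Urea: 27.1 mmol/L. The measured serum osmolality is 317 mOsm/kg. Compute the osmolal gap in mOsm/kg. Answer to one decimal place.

9.2 mOsm/kg

Calculated osmolality = 2·Na + glucose + urea
= 2·137 + 6.7 + 27.1
= 274 + 6.70 + 27.10
= 307.8 mOsm/kg ≈ 307.8 mOsm/kg
Osmolar gap = measured − calculated = 317 − 307.8 = 9.2 mOsm/kg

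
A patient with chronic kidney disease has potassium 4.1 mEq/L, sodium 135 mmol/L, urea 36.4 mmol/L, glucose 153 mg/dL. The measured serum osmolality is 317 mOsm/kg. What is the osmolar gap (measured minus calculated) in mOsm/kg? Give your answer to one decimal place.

2.1 mOsm/kg

Calculated osmolality = 2·Na + glucose/18 + urea
= 2·135 + 153/18 + 36.4
= 270 + 8.50 + 36.40
= 314.9 mOsm/kg ≈ 314.9 mOsm/kg
Osmolar gap = measured − calculated = 317 − 314.9 = 2.1 mOsm/kg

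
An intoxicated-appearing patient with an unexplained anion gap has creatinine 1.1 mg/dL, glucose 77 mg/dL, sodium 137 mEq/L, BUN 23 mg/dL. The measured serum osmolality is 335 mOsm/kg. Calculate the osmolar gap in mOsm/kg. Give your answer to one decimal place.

48.5 mOsm/kg

Calculated osmolality = 2·Na + glucose/18 + BUN/2.8
= 2·137 + 77/18 + 23/2.8
= 274 + 4.28 + 8.21
= 286.49 mOsm/kg ≈ 286.5 mOsm/kg
Osmolar gap = measured − calculated = 335 − 286.5 = 48.5 mOsm/kg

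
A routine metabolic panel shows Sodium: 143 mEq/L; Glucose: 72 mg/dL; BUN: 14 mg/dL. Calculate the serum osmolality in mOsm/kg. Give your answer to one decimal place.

Calculated osmolality = 2·Na + glucose/18 + BUN/2.8
= 2·143 + 72/18 + 14/2.8
= 286 + 4 + 5
= 295 mOsm/kg

295.0 mOsm/kg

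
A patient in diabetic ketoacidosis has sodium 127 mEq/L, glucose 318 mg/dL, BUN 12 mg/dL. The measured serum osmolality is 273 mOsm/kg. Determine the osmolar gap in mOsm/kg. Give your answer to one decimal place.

Calculated osmolality = 2·Na + glucose/18 + BUN/2.8
= 2·127 + 318/18 + 12/2.8
= 254 + 17.67 + 4.29
= 275.96 mOsm/kg ≈ 276.0 mOsm/kg
Osmolar gap = measured − calculated = 273 − 276.0 = -3.0 mOsm/kg

-3.0 mOsm/kg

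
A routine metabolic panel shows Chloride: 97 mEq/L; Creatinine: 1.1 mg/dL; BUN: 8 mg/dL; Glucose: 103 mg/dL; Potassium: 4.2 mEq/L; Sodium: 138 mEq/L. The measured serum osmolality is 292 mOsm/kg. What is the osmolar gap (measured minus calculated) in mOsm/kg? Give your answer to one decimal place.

7.4 mOsm/kg

Calculated osmolality = 2·Na + glucose/18 + BUN/2.8
= 2·138 + 103/18 + 8/2.8
= 276 + 5.72 + 2.86
= 284.58 mOsm/kg ≈ 284.6 mOsm/kg
Osmolar gap = measured − calculated = 292 − 284.6 = 7.4 mOsm/kg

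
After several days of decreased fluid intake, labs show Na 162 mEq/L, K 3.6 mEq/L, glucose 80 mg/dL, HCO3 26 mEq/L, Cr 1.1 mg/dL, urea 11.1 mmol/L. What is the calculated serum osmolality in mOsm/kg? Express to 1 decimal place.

339.5 mOsm/kg

Calculated osmolality = 2·Na + glucose/18 + urea
= 2·162 + 80/18 + 11.1
= 324 + 4.44 + 11.10
= 339.54 mOsm/kg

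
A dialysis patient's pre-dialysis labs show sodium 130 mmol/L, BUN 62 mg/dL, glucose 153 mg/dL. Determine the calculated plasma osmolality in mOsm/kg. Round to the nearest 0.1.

Calculated osmolality = 2·Na + glucose/18 + BUN/2.8
= 2·130 + 153/18 + 62/2.8
= 260 + 8.50 + 22.14
= 290.64 mOsm/kg

290.6 mOsm/kg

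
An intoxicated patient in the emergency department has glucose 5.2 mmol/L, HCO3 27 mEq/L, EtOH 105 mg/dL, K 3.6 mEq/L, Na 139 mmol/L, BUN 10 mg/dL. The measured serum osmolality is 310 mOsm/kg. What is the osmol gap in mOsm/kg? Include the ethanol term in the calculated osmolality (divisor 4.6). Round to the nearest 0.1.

0.4 mOsm/kg

Calculated osmolality = 2·Na + glucose + BUN/2.8 + ethanol/4.6
= 2·139 + 5.2 + 10/2.8 + 105/4.6
= 278 + 5.20 + 3.57 + 22.83
= 309.6 mOsm/kg ≈ 309.6 mOsm/kg
Osmolar gap = measured − calculated = 310 − 309.6 = 0.4 mOsm/kg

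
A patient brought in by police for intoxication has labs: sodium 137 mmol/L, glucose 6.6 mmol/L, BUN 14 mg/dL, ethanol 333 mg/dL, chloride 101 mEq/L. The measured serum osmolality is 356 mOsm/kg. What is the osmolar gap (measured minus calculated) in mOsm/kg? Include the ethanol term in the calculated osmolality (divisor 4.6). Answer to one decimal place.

Calculated osmolality = 2·Na + glucose + BUN/2.8 + ethanol/4.6
= 2·137 + 6.6 + 14/2.8 + 333/4.6
= 274 + 6.60 + 5 + 72.39
= 357.99 mOsm/kg ≈ 358.0 mOsm/kg
Osmolar gap = measured − calculated = 356 − 358.0 = -2.0 mOsm/kg

-2.0 mOsm/kg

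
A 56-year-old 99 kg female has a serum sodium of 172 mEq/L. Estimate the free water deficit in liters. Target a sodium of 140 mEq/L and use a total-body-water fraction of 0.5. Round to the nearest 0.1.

11.3 L

TBW = 0.5 · 99 = 49.5 L
Free water deficit = TBW · (Na/140 − 1)
= 49.5 · (172/140 − 1)
= 49.5 · 0.2286
= 11.32 L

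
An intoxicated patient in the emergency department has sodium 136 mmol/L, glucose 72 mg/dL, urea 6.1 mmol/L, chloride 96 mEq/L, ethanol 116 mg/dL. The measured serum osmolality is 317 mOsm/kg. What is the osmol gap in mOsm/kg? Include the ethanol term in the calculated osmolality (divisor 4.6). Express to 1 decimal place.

9.7 mOsm/kg

Calculated osmolality = 2·Na + glucose/18 + urea + ethanol/4.6
= 2·136 + 72/18 + 6.1 + 116/4.6
= 272 + 4 + 6.10 + 25.22
= 307.32 mOsm/kg ≈ 307.3 mOsm/kg
Osmolar gap = measured − calculated = 317 − 307.3 = 9.7 mOsm/kg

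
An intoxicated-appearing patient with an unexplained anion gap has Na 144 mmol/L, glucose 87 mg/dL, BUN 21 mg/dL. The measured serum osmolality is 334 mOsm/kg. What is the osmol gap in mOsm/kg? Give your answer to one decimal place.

Calculated osmolality = 2·Na + glucose/18 + BUN/2.8
= 2·144 + 87/18 + 21/2.8
= 288 + 4.83 + 7.50
= 300.33 mOsm/kg ≈ 300.3 mOsm/kg
Osmolar gap = measured − calculated = 334 − 300.3 = 33.7 mOsm/kg

33.7 mOsm/kg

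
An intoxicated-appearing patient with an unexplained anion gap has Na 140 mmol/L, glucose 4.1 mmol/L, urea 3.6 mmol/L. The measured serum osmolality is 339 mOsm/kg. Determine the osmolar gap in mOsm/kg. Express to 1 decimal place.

Calculated osmolality = 2·Na + glucose + urea
= 2·140 + 4.1 + 3.6
= 280 + 4.10 + 3.60
= 287.7 mOsm/kg ≈ 287.7 mOsm/kg
Osmolar gap = measured − calculated = 339 − 287.7 = 51.3 mOsm/kg

51.3 mOsm/kg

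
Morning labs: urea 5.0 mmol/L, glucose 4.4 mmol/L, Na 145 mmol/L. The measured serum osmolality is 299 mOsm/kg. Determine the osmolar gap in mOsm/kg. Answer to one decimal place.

Calculated osmolality = 2·Na + glucose + urea
= 2·145 + 4.4 + 5
= 290 + 4.40 + 5
= 299.4 mOsm/kg ≈ 299.4 mOsm/kg
Osmolar gap = measured − calculated = 299 − 299.4 = -0.4 mOsm/kg

-0.4 mOsm/kg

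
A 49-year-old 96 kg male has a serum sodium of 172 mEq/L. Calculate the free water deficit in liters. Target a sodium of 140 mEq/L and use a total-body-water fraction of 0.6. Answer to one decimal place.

TBW = 0.6 · 96 = 57.6 L
Free water deficit = TBW · (Na/140 − 1)
= 57.6 · (172/140 − 1)
= 57.6 · 0.2286
= 13.17 L

13.2 L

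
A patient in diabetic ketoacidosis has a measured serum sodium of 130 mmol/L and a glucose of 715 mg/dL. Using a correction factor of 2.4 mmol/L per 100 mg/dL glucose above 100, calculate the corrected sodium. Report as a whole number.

145 mmol/L

Corrected Na = measured Na + 2.4 · (glucose − 100)/100
= 130 + 2.4 · (715 − 100)/100
= 130 + 14.8
= 144.8 mmol/L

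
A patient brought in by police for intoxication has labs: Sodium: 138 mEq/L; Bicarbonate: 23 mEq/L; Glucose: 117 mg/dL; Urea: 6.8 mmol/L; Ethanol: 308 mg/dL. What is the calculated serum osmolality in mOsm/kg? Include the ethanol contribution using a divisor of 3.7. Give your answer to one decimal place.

372.5 mOsm/kg

Calculated osmolality = 2·Na + glucose/18 + urea + ethanol/3.7
= 2·138 + 117/18 + 6.8 + 308/3.7
= 276 + 6.50 + 6.80 + 83.24
= 372.54 mOsm/kg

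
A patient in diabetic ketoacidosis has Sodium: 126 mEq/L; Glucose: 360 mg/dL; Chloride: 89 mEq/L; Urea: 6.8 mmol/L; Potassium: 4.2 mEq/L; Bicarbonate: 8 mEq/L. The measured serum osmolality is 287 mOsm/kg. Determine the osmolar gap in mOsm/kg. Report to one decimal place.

8.2 mOsm/kg

Calculated osmolality = 2·Na + glucose/18 + urea
= 2·126 + 360/18 + 6.8
= 252 + 20 + 6.80
= 278.8 mOsm/kg ≈ 278.8 mOsm/kg
Osmolar gap = measured − calculated = 287 − 278.8 = 8.2 mOsm/kg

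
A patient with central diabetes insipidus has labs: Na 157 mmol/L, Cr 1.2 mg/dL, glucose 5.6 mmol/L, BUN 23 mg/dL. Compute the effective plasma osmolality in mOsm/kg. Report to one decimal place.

319.6 mOsm/kg

Effective osmolality excludes urea (freely permeant across cell membranes):
2·Na + glucose
= 2·157 + 5.6
= 314 + 5.6
= 319.6 mOsm/kg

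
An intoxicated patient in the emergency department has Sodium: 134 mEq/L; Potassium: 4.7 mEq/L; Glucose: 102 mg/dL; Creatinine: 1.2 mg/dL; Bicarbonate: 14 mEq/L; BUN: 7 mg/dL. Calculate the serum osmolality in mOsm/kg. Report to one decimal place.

276.2 mOsm/kg

Calculated osmolality = 2·Na + glucose/18 + BUN/2.8
= 2·134 + 102/18 + 7/2.8
= 268 + 5.67 + 2.50
= 276.17 mOsm/kg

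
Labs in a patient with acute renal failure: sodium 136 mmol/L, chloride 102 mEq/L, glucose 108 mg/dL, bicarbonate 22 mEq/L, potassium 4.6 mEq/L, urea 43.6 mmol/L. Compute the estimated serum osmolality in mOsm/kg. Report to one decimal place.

321.6 mOsm/kg

Calculated osmolality = 2·Na + glucose/18 + urea
= 2·136 + 108/18 + 43.6
= 272 + 6 + 43.60
= 321.6 mOsm/kg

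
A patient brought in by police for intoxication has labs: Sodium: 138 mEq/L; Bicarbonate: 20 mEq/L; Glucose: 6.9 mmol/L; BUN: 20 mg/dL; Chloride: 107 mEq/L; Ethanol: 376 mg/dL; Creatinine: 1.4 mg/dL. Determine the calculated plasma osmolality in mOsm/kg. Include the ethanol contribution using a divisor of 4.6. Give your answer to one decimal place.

Calculated osmolality = 2·Na + glucose + BUN/2.8 + ethanol/4.6
= 2·138 + 6.9 + 20/2.8 + 376/4.6
= 276 + 6.90 + 7.14 + 81.74
= 371.78 mOsm/kg

371.8 mOsm/kg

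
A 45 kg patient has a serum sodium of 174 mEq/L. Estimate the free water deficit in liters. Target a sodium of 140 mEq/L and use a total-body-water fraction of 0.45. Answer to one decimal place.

4.9 L

TBW = 0.45 · 45 = 20.25 L
Free water deficit = TBW · (Na/140 − 1)
= 20.25 · (174/140 − 1)
= 20.25 · 0.2429
= 4.92 L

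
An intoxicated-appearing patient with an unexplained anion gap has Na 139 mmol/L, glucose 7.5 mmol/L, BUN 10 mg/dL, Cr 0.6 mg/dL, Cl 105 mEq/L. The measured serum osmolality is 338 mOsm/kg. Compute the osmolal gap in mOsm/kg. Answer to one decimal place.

Calculated osmolality = 2·Na + glucose + BUN/2.8
= 2·139 + 7.5 + 10/2.8
= 278 + 7.50 + 3.57
= 289.07 mOsm/kg ≈ 289.1 mOsm/kg
Osmolar gap = measured − calculated = 338 − 289.1 = 48.9 mOsm/kg

48.9 mOsm/kg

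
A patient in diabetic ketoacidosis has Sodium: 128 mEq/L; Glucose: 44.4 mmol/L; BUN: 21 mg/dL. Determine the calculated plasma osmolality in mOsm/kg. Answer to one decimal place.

307.9 mOsm/kg

Calculated osmolality = 2·Na + glucose + BUN/2.8
= 2·128 + 44.4 + 21/2.8
= 256 + 44.40 + 7.50
= 307.9 mOsm/kg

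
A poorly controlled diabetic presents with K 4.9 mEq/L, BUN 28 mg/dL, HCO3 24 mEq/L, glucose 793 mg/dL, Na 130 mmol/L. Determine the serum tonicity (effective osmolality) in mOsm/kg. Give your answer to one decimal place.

304.1 mOsm/kg

Effective osmolality excludes urea (freely permeant across cell membranes):
2·Na + glucose/18
= 2·130 + 793/18
= 260 + 44.06
= 304.06 mOsm/kg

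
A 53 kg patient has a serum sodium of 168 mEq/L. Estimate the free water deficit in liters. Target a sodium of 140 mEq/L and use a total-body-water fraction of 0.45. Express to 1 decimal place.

4.8 L

TBW = 0.45 · 53 = 23.85 L
Free water deficit = TBW · (Na/140 − 1)
= 23.85 · (168/140 − 1)
= 23.85 · 0.2
= 4.77 L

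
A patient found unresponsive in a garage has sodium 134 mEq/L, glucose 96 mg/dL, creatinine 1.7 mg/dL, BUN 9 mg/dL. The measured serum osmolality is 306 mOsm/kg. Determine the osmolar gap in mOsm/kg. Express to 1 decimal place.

29.5 mOsm/kg

Calculated osmolality = 2·Na + glucose/18 + BUN/2.8
= 2·134 + 96/18 + 9/2.8
= 268 + 5.33 + 3.21
= 276.54 mOsm/kg ≈ 276.5 mOsm/kg
Osmolar gap = measured − calculated = 306 − 276.5 = 29.5 mOsm/kg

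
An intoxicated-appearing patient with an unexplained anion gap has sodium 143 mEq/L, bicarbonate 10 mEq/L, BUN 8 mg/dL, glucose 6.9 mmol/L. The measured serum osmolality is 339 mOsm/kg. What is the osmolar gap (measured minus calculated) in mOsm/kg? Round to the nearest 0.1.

43.2 mOsm/kg

Calculated osmolality = 2·Na + glucose + BUN/2.8
= 2·143 + 6.9 + 8/2.8
= 286 + 6.90 + 2.86
= 295.76 mOsm/kg ≈ 295.8 mOsm/kg
Osmolar gap = measured − calculated = 339 − 295.8 = 43.2 mOsm/kg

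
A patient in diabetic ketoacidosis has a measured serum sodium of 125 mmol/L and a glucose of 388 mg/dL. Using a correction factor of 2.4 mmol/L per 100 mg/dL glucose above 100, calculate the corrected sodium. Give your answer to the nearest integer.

Corrected Na = measured Na + 2.4 · (glucose − 100)/100
= 125 + 2.4 · (388 − 100)/100
= 125 + 6.9
= 131.9 mmol/L

132 mmol/L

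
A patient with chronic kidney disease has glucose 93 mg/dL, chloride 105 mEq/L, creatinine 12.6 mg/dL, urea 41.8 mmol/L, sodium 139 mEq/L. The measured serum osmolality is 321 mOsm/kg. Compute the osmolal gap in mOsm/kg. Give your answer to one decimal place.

Calculated osmolality = 2·Na + glucose/18 + urea
= 2·139 + 93/18 + 41.8
= 278 + 5.17 + 41.80
= 324.97 mOsm/kg ≈ 325.0 mOsm/kg
Osmolar gap = measured − calculated = 321 − 325.0 = -4.0 mOsm/kg

-4.0 mOsm/kg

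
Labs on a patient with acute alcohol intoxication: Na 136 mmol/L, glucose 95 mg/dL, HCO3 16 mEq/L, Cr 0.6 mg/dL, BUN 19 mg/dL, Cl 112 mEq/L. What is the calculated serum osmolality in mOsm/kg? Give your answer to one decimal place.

Calculated osmolality = 2·Na + glucose/18 + BUN/2.8
= 2·136 + 95/18 + 19/2.8
= 272 + 5.28 + 6.79
= 284.07 mOsm/kg

284.1 mOsm/kg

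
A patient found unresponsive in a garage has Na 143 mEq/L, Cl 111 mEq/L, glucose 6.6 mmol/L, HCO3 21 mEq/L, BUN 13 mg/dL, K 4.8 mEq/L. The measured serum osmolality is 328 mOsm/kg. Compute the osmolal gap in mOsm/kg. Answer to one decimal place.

Calculated osmolality = 2·Na + glucose + BUN/2.8
= 2·143 + 6.6 + 13/2.8
= 286 + 6.60 + 4.64
= 297.24 mOsm/kg ≈ 297.2 mOsm/kg
Osmolar gap = measured − calculated = 328 − 297.2 = 30.8 mOsm/kg

30.8 mOsm/kg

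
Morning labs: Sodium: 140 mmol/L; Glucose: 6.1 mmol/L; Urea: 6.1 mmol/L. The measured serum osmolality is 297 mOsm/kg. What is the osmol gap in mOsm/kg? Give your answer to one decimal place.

Calculated osmolality = 2·Na + glucose + urea
= 2·140 + 6.1 + 6.1
= 280 + 6.10 + 6.10
= 292.2 mOsm/kg ≈ 292.2 mOsm/kg
Osmolar gap = measured − calculated = 297 − 292.2 = 4.8 mOsm/kg

4.8 mOsm/kg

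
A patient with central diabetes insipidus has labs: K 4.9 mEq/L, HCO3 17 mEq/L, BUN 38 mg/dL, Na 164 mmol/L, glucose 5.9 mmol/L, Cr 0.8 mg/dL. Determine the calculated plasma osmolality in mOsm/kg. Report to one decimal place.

Calculated osmolality = 2·Na + glucose + BUN/2.8
= 2·164 + 5.9 + 38/2.8
= 328 + 5.90 + 13.57
= 347.47 mOsm/kg

347.5 mOsm/kg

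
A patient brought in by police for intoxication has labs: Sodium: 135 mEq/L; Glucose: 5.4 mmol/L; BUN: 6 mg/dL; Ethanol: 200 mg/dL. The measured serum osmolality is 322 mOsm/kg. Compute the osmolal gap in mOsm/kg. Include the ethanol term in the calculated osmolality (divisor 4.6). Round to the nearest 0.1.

Calculated osmolality = 2·Na + glucose + BUN/2.8 + ethanol/4.6
= 2·135 + 5.4 + 6/2.8 + 200/4.6
= 270 + 5.40 + 2.14 + 43.48
= 321.02 mOsm/kg ≈ 321.0 mOsm/kg
Osmolar gap = measured − calculated = 322 − 321.0 = 1.0 mOsm/kg

1.0 mOsm/kg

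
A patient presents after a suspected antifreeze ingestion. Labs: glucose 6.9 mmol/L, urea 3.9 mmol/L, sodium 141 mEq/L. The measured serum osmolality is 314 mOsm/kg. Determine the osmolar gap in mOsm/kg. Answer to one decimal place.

Calculated osmolality = 2·Na + glucose + urea
= 2·141 + 6.9 + 3.9
= 282 + 6.90 + 3.90
= 292.8 mOsm/kg ≈ 292.8 mOsm/kg
Osmolar gap = measured − calculated = 314 − 292.8 = 21.2 mOsm/kg

21.2 mOsm/kg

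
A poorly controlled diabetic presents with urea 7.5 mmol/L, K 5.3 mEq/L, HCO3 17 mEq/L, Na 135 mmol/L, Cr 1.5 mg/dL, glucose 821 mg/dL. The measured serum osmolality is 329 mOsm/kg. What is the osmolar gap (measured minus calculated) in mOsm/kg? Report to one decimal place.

Calculated osmolality = 2·Na + glucose/18 + urea
= 2·135 + 821/18 + 7.5
= 270 + 45.61 + 7.50
= 323.11 mOsm/kg ≈ 323.1 mOsm/kg
Osmolar gap = measured − calculated = 329 − 323.1 = 5.9 mOsm/kg

5.9 mOsm/kg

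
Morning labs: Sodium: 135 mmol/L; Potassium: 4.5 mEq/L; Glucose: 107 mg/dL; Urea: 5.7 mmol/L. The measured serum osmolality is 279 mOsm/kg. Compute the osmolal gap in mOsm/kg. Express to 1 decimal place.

-2.6 mOsm/kg

Calculated osmolality = 2·Na + glucose/18 + urea
= 2·135 + 107/18 + 5.7
= 270 + 5.94 + 5.70
= 281.64 mOsm/kg ≈ 281.6 mOsm/kg
Osmolar gap = measured − calculated = 279 − 281.6 = -2.6 mOsm/kg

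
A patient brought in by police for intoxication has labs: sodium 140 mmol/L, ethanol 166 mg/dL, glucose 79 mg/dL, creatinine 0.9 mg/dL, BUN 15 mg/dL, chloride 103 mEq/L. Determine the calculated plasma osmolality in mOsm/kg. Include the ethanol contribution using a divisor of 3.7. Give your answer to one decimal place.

Calculated osmolality = 2·Na + glucose/18 + BUN/2.8 + ethanol/3.7
= 2·140 + 79/18 + 15/2.8 + 166/3.7
= 280 + 4.39 + 5.36 + 44.86
= 334.61 mOsm/kg

334.6 mOsm/kg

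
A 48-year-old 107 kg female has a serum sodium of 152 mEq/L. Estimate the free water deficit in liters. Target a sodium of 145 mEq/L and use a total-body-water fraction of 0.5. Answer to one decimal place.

2.6 L

TBW = 0.5 · 107 = 53.5 L
Free water deficit = TBW · (Na/145 − 1)
= 53.5 · (152/145 − 1)
= 53.5 · 0.0483
= 2.58 L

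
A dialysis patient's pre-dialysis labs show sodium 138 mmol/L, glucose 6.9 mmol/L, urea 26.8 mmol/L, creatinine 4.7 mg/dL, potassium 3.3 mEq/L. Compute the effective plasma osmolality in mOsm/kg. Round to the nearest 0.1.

Effective osmolality excludes urea (freely permeant across cell membranes):
2·Na + glucose
= 2·138 + 6.9
= 276 + 6.9
= 282.9 mOsm/kg

282.9 mOsm/kg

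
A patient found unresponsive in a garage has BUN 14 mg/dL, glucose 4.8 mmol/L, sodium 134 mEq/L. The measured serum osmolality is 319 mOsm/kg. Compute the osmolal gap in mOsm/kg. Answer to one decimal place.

41.2 mOsm/kg

Calculated osmolality = 2·Na + glucose + BUN/2.8
= 2·134 + 4.8 + 14/2.8
= 268 + 4.80 + 5
= 277.8 mOsm/kg ≈ 277.8 mOsm/kg
Osmolar gap = measured − calculated = 319 − 277.8 = 41.2 mOsm/kg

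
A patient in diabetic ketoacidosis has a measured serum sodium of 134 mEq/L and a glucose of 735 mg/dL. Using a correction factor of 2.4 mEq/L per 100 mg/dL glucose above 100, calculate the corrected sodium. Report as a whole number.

Corrected Na = measured Na + 2.4 · (glucose − 100)/100
= 134 + 2.4 · (735 − 100)/100
= 134 + 15.2
= 149.2 mEq/L

149 mEq/L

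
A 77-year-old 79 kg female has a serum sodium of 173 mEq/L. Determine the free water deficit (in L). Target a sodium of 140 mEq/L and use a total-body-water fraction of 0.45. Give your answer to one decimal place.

8.4 L

TBW = 0.45 · 79 = 35.55 L
Free water deficit = TBW · (Na/140 − 1)
= 35.55 · (173/140 − 1)
= 35.55 · 0.2357
= 8.38 L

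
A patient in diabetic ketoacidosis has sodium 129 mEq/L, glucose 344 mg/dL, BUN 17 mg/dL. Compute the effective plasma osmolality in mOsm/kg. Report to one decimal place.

Effective osmolality excludes urea (freely permeant across cell membranes):
2·Na + glucose/18
= 2·129 + 344/18
= 258 + 19.11
= 277.11 mOsm/kg

277.1 mOsm/kg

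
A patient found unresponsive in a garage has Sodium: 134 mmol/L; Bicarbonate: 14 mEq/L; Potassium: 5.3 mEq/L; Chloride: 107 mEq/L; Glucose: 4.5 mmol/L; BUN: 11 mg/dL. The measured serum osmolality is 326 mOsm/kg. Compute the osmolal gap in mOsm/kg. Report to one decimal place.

49.6 mOsm/kg

Calculated osmolality = 2·Na + glucose + BUN/2.8
= 2·134 + 4.5 + 11/2.8
= 268 + 4.50 + 3.93
= 276.43 mOsm/kg ≈ 276.4 mOsm/kg
Osmolar gap = measured − calculated = 326 − 276.4 = 49.6 mOsm/kg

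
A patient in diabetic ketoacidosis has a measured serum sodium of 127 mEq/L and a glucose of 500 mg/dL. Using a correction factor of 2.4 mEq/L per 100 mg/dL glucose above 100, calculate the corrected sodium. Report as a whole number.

137 mEq/L

Corrected Na = measured Na + 2.4 · (glucose − 100)/100
= 127 + 2.4 · (500 − 100)/100
= 127 + 9.6
= 136.6 mEq/L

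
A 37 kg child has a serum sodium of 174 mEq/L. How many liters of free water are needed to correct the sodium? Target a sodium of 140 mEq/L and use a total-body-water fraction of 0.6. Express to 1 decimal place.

5.4 L

TBW = 0.6 · 37 = 22.2 L
Free water deficit = TBW · (Na/140 − 1)
= 22.2 · (174/140 − 1)
= 22.2 · 0.2429
= 5.39 L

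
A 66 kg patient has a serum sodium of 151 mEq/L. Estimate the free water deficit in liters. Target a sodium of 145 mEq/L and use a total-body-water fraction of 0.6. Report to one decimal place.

1.6 L

TBW = 0.6 · 66 = 39.6 L
Free water deficit = TBW · (Na/145 − 1)
= 39.6 · (151/145 − 1)
= 39.6 · 0.0414
= 1.64 L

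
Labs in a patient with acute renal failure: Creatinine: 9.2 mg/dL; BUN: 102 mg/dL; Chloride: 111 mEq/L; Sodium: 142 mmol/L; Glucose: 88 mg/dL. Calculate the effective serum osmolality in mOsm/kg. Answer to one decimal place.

288.9 mOsm/kg

Effective osmolality excludes urea (freely permeant across cell membranes):
2·Na + glucose/18
= 2·142 + 88/18
= 284 + 4.89
= 288.89 mOsm/kg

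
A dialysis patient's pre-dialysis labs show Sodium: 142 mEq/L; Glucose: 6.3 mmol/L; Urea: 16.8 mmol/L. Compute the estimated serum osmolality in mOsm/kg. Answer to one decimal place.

307.1 mOsm/kg

Calculated osmolality = 2·Na + glucose + urea
= 2·142 + 6.3 + 16.8
= 284 + 6.30 + 16.80
= 307.1 mOsm/kg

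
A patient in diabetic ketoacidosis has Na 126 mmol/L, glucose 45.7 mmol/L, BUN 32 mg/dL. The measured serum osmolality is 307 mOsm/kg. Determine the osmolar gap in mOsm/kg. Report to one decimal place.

-2.1 mOsm/kg

Calculated osmolality = 2·Na + glucose + BUN/2.8
= 2·126 + 45.7 + 32/2.8
= 252 + 45.70 + 11.43
= 309.13 mOsm/kg ≈ 309.1 mOsm/kg
Osmolar gap = measured − calculated = 307 − 309.1 = -2.1 mOsm/kg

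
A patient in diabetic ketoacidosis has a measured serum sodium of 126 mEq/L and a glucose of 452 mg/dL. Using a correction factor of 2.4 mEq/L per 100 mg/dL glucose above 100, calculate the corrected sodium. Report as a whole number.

Corrected Na = measured Na + 2.4 · (glucose − 100)/100
= 126 + 2.4 · (452 − 100)/100
= 126 + 8.4
= 134.4 mEq/L

134 mEq/L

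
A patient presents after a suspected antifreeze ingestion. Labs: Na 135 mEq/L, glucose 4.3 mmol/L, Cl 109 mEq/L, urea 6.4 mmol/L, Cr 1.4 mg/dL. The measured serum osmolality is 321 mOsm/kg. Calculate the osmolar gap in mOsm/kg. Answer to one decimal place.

40.3 mOsm/kg

Calculated osmolality = 2·Na + glucose + urea
= 2·135 + 4.3 + 6.4
= 270 + 4.30 + 6.40
= 280.7 mOsm/kg ≈ 280.7 mOsm/kg
Osmolar gap = measured − calculated = 321 − 280.7 = 40.3 mOsm/kg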